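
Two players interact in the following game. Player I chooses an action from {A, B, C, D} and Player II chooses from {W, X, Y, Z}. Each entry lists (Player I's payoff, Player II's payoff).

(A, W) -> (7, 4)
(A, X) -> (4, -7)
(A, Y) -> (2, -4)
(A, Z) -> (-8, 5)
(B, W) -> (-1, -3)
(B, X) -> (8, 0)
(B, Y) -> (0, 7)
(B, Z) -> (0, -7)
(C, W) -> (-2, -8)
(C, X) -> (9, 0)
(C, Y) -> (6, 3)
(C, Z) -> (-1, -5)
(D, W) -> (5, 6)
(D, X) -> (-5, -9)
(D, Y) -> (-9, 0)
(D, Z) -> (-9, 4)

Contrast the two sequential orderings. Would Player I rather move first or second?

second

If Player I leads: Player II's best replies are A→Z, B→Y, C→Y, D→W; Player I's induced payoffs -8, 0, 6, 5; outcome (C, Y), payoffs (6, 3).
If Player II leads: Player I's best replies are W→A, X→C, Y→C, Z→B; Player II's induced payoffs 4, 0, 3, -7; outcome (A, W), payoffs (7, 4).
Player I gets 6 moving first and 7 moving second, so Player I prefers to move second.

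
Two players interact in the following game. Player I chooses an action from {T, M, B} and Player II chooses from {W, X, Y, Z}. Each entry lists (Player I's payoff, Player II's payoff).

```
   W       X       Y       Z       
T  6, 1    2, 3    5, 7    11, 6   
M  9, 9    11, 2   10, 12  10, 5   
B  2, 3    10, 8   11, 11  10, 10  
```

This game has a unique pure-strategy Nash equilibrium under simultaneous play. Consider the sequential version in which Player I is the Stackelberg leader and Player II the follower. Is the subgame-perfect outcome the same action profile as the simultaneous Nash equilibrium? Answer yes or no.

yes

Backward induction with Player I moving first.
- T → Player II plays Y (best of 1, 3, 7, 6); Player I gets 5.
- M → Player II plays Y (best of 9, 2, 12, 5); Player I gets 10.
- B → Player II plays Y (best of 3, 8, 11, 10); Player I gets 11.
Among 5, 10, 11, the best is 11 at B. Subgame-perfect outcome: (B, Y) with payoffs (11, 11).
Under simultaneous play:
Player I's best replies: W→M; X→M; Y→B; Z→T.
Player II's best replies: T→Y; M→Y; B→Y.
The unique mutual best reply is (B, Y), giving (11, 11).
Sequential outcome (B, Y) coincides with the Nash profile (B, Y).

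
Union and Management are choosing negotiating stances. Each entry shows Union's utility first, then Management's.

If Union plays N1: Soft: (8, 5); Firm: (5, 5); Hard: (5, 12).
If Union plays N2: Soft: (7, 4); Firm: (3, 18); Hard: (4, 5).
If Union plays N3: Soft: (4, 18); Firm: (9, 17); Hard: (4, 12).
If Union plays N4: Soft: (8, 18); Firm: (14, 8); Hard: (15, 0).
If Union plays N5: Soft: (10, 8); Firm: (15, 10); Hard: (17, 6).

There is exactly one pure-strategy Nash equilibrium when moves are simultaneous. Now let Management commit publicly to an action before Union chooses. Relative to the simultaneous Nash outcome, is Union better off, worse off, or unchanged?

Work backward from Union's decision.
- Soft → Union plays N5 (best of 8, 7, 4, 8, 10); Management gets 8.
- Firm → Union plays N5 (best of 5, 3, 9, 14, 15); Management gets 10.
- Hard → Union plays N5 (best of 5, 4, 4, 15, 17); Management gets 6.
Management's induced payoffs are 8, 10, 6, so Management commits to Firm. Subgame-perfect outcome: (N5, Firm) with payoffs (15, 10).
For the simultaneous game, intersect best replies.
Union's best replies: Soft→N5; Firm→N5; Hard→N5.
Management's best replies: N1→Hard; N2→Firm; N3→Soft; N4→Soft; N5→Firm.
The unique mutual best reply is (N5, Firm), giving (15, 10).
Union earns 15 sequentially versus 15 at the Nash outcome: unchanged.

unchanged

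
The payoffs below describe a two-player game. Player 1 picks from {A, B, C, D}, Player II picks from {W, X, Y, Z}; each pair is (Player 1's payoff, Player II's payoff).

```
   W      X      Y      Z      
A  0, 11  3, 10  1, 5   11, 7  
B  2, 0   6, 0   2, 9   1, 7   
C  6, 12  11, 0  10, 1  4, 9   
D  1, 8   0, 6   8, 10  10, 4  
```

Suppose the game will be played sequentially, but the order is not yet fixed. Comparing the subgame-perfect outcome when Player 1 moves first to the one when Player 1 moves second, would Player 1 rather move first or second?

If Player 1 leads: Player II's best replies are A→W, B→Y, C→W, D→Y; Player 1's induced payoffs 0, 2, 6, 8; outcome (D, Y), payoffs (8, 10).
If Player II leads: Player 1's best replies are W→C, X→C, Y→C, Z→A; Player II's induced payoffs 12, 0, 1, 7; outcome (C, W), payoffs (6, 12).
Player 1 gets 8 moving first and 6 moving second, so Player 1 prefers to move first.

first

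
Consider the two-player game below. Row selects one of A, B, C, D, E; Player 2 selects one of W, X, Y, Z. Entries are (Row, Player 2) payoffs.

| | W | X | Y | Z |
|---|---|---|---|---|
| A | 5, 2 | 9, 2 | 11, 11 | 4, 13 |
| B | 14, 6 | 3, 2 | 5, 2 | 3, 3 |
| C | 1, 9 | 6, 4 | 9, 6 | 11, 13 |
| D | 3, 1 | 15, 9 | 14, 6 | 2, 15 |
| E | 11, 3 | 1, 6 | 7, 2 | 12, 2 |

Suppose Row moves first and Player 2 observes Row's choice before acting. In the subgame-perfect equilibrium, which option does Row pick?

B

Work backward from Player 2's decision.
- A → Player 2 plays Z (best of 2, 2, 11, 13); Row gets 4.
- B → Player 2 plays W (best of 6, 2, 2, 3); Row gets 14.
- C → Player 2 plays Z (best of 9, 4, 6, 13); Row gets 11.
- D → Player 2 plays Z (best of 1, 9, 6, 15); Row gets 2.
- E → Player 2 plays X (best of 3, 6, 2, 2); Row gets 1.
Among 4, 14, 11, 2, 1, the best is 14 at B. Subgame-perfect outcome: (B, W) with payoffs (14, 6).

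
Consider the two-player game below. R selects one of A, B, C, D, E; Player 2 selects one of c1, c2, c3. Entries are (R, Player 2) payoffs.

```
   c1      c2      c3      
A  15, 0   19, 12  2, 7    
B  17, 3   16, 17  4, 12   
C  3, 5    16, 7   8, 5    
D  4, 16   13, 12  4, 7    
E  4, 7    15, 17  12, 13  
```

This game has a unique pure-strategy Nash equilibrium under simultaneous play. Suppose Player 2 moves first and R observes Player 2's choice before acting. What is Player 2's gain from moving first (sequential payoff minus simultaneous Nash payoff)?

Work backward from R's decision.
- c1: R compares 15, 17, 3, 4, 4 and picks B; Player 2 would get 3.
- c2: R compares 19, 16, 16, 13, 15 and picks A; Player 2 would get 12.
- c3: R compares 2, 4, 8, 4, 12 and picks E; Player 2 would get 13.
Maximizing over 3, 12, 13, Player 2 chooses c3. Subgame-perfect outcome: (E, c3) with payoffs (12, 13).
Now find the simultaneous Nash equilibrium.
R's best replies: c1→B; c2→A; c3→E.
Player 2's best replies: A→c2; B→c2; C→c2; D→c1; E→c2.
Only (A, c2) has each player best-responding; Nash payoffs (19, 12).
Player 2's commitment gain: 13 − 12 = 1.

1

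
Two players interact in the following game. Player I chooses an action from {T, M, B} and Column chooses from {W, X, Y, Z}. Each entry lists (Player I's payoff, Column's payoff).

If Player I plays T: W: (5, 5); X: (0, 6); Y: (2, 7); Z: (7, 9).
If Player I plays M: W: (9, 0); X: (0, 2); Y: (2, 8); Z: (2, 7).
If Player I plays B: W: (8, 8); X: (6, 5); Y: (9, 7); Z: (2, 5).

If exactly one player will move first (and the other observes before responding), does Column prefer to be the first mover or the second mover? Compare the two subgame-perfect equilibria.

If Player I leads: Column's best replies are T→Z, M→Y, B→W; Player I's induced payoffs 7, 2, 8; outcome (B, W), payoffs (8, 8).
If Column leads: Player I's best replies are W→M, X→B, Y→B, Z→T; Column's induced payoffs 0, 5, 7, 9; outcome (T, Z), payoffs (7, 9).
Column gets 9 moving first and 8 moving second, so Column prefers to move first.

first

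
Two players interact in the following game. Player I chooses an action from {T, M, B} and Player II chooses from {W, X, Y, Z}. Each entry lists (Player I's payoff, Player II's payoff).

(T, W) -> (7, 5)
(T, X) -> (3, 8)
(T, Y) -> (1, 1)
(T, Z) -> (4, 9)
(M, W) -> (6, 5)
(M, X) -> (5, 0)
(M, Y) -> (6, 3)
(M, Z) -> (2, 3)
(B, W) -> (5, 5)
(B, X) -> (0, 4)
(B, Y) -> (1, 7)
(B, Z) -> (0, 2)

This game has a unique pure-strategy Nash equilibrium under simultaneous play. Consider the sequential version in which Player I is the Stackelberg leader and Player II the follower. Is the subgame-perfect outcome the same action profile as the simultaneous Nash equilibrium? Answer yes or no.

no

Backward induction with Player I moving first.
- T: Player II compares 5, 8, 1, 9 and picks Z; Player I would get 4.
- M: Player II compares 5, 0, 3, 3 and picks W; Player I would get 6.
- B: Player II compares 5, 4, 7, 2 and picks Y; Player I would get 1.
Among 4, 6, 1, the best is 6 at M. Subgame-perfect outcome: (M, W) with payoffs (6, 5).
Now find the simultaneous Nash equilibrium.
Player I's best replies: W→T; X→M; Y→M; Z→T.
Player II's best replies: T→Z; M→W; B→Y.
Only (T, Z) has each player best-responding; Nash payoffs (4, 9).
Sequential outcome (M, W) differs from the Nash profile (T, Z).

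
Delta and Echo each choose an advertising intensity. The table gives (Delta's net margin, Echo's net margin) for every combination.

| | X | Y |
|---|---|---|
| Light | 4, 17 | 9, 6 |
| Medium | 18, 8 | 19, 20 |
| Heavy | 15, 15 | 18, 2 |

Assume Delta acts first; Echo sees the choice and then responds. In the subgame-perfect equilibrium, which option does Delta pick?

Medium

Echo best-responds to each possible Delta move:
- Light: Echo compares 17, 6 and picks X; Delta would get 4.
- Medium: Echo compares 8, 20 and picks Y; Delta would get 19.
- Heavy: Echo compares 15, 2 and picks X; Delta would get 15.
Delta's induced payoffs are 4, 19, 15, so Delta commits to Medium. Subgame-perfect outcome: (Medium, Y) with payoffs (19, 20).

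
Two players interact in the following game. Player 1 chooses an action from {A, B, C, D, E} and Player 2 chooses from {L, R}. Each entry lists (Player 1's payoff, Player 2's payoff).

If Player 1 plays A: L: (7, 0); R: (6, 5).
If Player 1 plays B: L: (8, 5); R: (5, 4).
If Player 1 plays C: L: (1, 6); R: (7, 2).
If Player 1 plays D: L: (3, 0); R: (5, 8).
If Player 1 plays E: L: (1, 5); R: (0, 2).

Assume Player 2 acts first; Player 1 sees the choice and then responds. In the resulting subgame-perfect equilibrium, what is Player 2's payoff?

Backward induction with Player 2 moving first.
- L → Player 1 plays B (best of 7, 8, 1, 3, 1); Player 2 gets 5.
- R → Player 1 plays C (best of 6, 5, 7, 5, 0); Player 2 gets 2.
Maximizing over 5, 2, Player 2 chooses L. Subgame-perfect outcome: (B, L) with payoffs (8, 5).

5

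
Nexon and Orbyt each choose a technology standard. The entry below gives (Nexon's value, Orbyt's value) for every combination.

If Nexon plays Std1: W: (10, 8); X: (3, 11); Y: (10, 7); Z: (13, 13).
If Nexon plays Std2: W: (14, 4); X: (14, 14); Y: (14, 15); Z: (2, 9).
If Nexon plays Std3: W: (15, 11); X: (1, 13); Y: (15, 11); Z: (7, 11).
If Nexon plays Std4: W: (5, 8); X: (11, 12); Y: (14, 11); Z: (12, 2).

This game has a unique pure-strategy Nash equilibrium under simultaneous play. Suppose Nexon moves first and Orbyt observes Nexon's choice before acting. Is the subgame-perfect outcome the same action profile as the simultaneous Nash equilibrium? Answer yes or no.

no

Backward induction with Nexon moving first.
- Std1: Orbyt compares 8, 11, 7, 13 and picks Z; Nexon would get 13.
- Std2: Orbyt compares 4, 14, 15, 9 and picks Y; Nexon would get 14.
- Std3: Orbyt compares 11, 13, 11, 11 and picks X; Nexon would get 1.
- Std4: Orbyt compares 8, 12, 11, 2 and picks X; Nexon would get 11.
Among 13, 14, 1, 11, the best is 14 at Std2. Subgame-perfect outcome: (Std2, Y) with payoffs (14, 15).
Now find the simultaneous Nash equilibrium.
Nexon's best replies: W→Std3; X→Std2; Y→Std3; Z→Std1.
Orbyt's best replies: Std1→Z; Std2→Y; Std3→X; Std4→X.
The unique mutual best reply is (Std1, Z), giving (13, 13).
Sequential outcome (Std2, Y) differs from the Nash profile (Std1, Z).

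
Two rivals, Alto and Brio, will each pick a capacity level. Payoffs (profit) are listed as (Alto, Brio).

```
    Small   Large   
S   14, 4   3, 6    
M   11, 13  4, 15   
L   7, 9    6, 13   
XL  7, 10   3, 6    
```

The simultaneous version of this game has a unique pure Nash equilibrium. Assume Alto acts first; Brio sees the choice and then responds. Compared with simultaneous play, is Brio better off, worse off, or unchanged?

worse off

Work backward from Brio's decision.
- S: BR = Large, leader payoff 3.
- M: BR = Large, leader payoff 4.
- L: BR = Large, leader payoff 6.
- XL: BR = Small, leader payoff 7.
Alto's induced payoffs are 3, 4, 6, 7, so Alto commits to XL. Subgame-perfect outcome: (XL, Small) with payoffs (7, 10).
Now find the simultaneous Nash equilibrium.
Alto's best replies: Small→S; Large→L.
Brio's best replies: S→Large; M→Large; L→Large; XL→Small.
The unique mutual best reply is (L, Large), giving (6, 13).
Brio earns 10 sequentially versus 13 at the Nash outcome: worse off.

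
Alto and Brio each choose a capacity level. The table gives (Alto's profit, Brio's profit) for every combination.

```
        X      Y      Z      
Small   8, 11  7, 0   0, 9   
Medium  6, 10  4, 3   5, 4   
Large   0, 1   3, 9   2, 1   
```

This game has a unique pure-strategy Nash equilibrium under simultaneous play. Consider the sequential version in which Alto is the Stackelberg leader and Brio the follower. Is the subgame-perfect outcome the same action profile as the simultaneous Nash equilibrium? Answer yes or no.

yes

Solve by backward induction (Alto leads).
- Small → Brio plays X (best of 11, 0, 9); Alto gets 8.
- Medium → Brio plays X (best of 10, 3, 4); Alto gets 6.
- Large → Brio plays Y (best of 1, 9, 1); Alto gets 3.
Among 8, 6, 3, the best is 8 at Small. Subgame-perfect outcome: (Small, X) with payoffs (8, 11).
Now find the simultaneous Nash equilibrium.
Alto's best replies: X→Small; Y→Small; Z→Medium.
Brio's best replies: Small→X; Medium→X; Large→Y.
The unique mutual best reply is (Small, X), giving (8, 11).
Sequential outcome (Small, X) coincides with the Nash profile (Small, X).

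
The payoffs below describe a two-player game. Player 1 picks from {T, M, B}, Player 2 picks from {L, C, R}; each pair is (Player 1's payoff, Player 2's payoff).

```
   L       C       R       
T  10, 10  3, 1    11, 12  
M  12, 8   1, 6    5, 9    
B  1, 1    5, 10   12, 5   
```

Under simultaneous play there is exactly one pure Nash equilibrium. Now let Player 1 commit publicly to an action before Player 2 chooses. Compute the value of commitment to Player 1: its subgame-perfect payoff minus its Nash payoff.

Backward induction with Player 1 moving first.
- T → Player 2 plays R (best of 10, 1, 12); Player 1 gets 11.
- M → Player 2 plays R (best of 8, 6, 9); Player 1 gets 5.
- B → Player 2 plays C (best of 1, 10, 5); Player 1 gets 5.
Among 11, 5, 5, the best is 11 at T. Subgame-perfect outcome: (T, R) with payoffs (11, 12).
Under simultaneous play:
Player 1's best replies: L→M; C→B; R→B.
Player 2's best replies: T→R; M→R; B→C.
The unique mutual best reply is (B, C), giving (5, 10).
Player 1's commitment gain: 11 − 5 = 6.

6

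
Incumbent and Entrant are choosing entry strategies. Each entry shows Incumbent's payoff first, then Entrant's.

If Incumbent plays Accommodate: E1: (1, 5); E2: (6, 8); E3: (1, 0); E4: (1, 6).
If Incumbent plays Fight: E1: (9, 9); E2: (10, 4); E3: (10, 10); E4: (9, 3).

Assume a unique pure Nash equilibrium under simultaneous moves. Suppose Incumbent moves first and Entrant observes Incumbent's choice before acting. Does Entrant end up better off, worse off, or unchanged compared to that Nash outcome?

Work backward from Entrant's decision.
- Accommodate → Entrant plays E2 (best of 5, 8, 0, 6); Incumbent gets 6.
- Fight → Entrant plays E3 (best of 9, 4, 10, 3); Incumbent gets 10.
Maximizing over 6, 10, Incumbent chooses Fight. Subgame-perfect outcome: (Fight, E3) with payoffs (10, 10).
For the simultaneous game, intersect best replies.
Incumbent's best replies: E1→Fight; E2→Fight; E3→Fight; E4→Fight.
Entrant's best replies: Accommodate→E2; Fight→E3.
The unique mutual best reply is (Fight, E3), giving (10, 10).
Entrant earns 10 sequentially versus 10 at the Nash outcome: unchanged.

unchanged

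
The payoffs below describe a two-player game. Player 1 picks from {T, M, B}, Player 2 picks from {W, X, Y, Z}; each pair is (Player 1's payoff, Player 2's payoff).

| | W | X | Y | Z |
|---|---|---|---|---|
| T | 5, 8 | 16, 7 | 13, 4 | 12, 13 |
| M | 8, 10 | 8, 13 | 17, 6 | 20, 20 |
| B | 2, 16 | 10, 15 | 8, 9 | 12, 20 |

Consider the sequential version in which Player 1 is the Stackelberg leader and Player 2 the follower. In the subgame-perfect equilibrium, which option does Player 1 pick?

M

Player 2 best-responds to each possible Player 1 move:
- T: BR = Z, leader payoff 12.
- M: BR = Z, leader payoff 20.
- B: BR = Z, leader payoff 12.
Among 12, 20, 12, the best is 20 at M. Subgame-perfect outcome: (M, Z) with payoffs (20, 20).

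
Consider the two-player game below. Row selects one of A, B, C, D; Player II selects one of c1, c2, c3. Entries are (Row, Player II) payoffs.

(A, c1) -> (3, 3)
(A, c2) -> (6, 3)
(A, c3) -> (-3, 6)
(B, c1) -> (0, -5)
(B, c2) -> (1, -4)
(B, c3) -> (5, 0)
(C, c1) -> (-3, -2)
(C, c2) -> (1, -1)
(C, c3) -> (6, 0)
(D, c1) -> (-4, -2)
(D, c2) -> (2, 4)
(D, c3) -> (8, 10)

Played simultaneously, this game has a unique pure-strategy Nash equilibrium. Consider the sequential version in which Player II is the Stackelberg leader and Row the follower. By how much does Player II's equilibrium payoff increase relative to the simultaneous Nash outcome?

0

Solve by backward induction (Player II leads).
- c1: BR = A, leader payoff 3.
- c2: BR = A, leader payoff 3.
- c3: BR = D, leader payoff 10.
Among 3, 3, 10, the best is 10 at c3. Subgame-perfect outcome: (D, c3) with payoffs (8, 10).
Now find the simultaneous Nash equilibrium.
Row's best replies: c1→A; c2→A; c3→D.
Player II's best replies: A→c3; B→c3; C→c3; D→c3.
The unique mutual best reply is (D, c3), giving (8, 10).
Player II's commitment gain: 10 − 10 = 0.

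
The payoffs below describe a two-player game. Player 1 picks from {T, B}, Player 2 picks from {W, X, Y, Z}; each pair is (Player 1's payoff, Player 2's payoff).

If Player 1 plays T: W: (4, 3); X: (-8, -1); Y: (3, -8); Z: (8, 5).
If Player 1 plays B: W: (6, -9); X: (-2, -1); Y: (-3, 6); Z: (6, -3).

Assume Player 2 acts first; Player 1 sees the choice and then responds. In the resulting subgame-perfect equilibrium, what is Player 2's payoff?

5

Player 1 best-responds to each possible Player 2 move:
- W → Player 1 plays B (best of 4, 6); Player 2 gets -9.
- X → Player 1 plays B (best of -8, -2); Player 2 gets -1.
- Y → Player 1 plays T (best of 3, -3); Player 2 gets -8.
- Z → Player 1 plays T (best of 8, 6); Player 2 gets 5.
Among -9, -1, -8, 5, the best is 5 at Z. Subgame-perfect outcome: (T, Z) with payoffs (8, 5).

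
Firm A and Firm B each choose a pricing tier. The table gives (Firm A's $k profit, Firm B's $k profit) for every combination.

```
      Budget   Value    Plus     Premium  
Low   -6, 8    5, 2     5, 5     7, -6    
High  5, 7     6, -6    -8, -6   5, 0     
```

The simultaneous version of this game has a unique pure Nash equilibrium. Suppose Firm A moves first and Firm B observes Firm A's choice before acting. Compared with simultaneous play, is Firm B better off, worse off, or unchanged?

Work backward from Firm B's decision.
- Low → Firm B plays Budget (best of 8, 2, 5, -6); Firm A gets -6.
- High → Firm B plays Budget (best of 7, -6, -6, 0); Firm A gets 5.
Maximizing over -6, 5, Firm A chooses High. Subgame-perfect outcome: (High, Budget) with payoffs (5, 7).
For the simultaneous game, intersect best replies.
Firm A's best replies: Budget→High; Value→High; Plus→Low; Premium→Low.
Firm B's best replies: Low→Budget; High→Budget.
The unique mutual best reply is (High, Budget), giving (5, 7).
Firm B earns 7 sequentially versus 7 at the Nash outcome: unchanged.

unchanged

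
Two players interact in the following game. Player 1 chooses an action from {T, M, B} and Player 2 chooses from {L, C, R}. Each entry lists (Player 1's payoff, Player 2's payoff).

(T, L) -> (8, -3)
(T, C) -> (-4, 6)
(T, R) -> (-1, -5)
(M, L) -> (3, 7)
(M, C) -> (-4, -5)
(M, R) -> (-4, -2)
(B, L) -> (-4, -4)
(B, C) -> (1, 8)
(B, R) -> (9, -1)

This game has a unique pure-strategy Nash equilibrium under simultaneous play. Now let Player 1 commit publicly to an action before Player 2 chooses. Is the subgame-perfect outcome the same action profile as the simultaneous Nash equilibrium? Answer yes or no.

Backward induction with Player 1 moving first.
- T: Player 2 compares -3, 6, -5 and picks C; Player 1 would get -4.
- M: Player 2 compares 7, -5, -2 and picks L; Player 1 would get 3.
- B: Player 2 compares -4, 8, -1 and picks C; Player 1 would get 1.
Among -4, 3, 1, the best is 3 at M. Subgame-perfect outcome: (M, L) with payoffs (3, 7).
Under simultaneous play:
Player 1's best replies: L→T; C→B; R→B.
Player 2's best replies: T→C; M→L; B→C.
The unique mutual best reply is (B, C), giving (1, 8).
Sequential outcome (M, L) differs from the Nash profile (B, C).

no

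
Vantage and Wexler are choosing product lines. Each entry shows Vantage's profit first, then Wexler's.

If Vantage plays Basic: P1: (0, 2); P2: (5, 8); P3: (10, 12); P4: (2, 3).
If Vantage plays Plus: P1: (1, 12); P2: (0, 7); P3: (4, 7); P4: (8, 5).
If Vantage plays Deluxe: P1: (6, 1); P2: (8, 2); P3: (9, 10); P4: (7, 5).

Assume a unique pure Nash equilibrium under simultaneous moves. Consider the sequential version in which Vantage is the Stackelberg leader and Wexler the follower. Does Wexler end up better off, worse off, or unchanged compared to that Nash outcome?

unchanged

Work backward from Wexler's decision.
- Basic → Wexler plays P3 (best of 2, 8, 12, 3); Vantage gets 10.
- Plus → Wexler plays P1 (best of 12, 7, 7, 5); Vantage gets 1.
- Deluxe → Wexler plays P3 (best of 1, 2, 10, 5); Vantage gets 9.
Among 10, 1, 9, the best is 10 at Basic. Subgame-perfect outcome: (Basic, P3) with payoffs (10, 12).
For the simultaneous game, intersect best replies.
Vantage's best replies: P1→Deluxe; P2→Deluxe; P3→Basic; P4→Plus.
Wexler's best replies: Basic→P3; Plus→P1; Deluxe→P3.
The unique mutual best reply is (Basic, P3), giving (10, 12).
Wexler earns 12 sequentially versus 12 at the Nash outcome: unchanged.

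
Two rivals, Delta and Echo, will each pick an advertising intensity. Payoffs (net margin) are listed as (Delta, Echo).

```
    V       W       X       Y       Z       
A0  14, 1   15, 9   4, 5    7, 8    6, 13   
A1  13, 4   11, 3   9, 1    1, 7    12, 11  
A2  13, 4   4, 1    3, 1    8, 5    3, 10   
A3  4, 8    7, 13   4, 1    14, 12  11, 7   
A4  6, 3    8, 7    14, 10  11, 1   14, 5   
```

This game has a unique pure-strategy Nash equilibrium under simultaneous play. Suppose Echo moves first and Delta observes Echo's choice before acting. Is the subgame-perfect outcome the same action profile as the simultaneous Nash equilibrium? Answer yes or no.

no

Solve by backward induction (Echo leads).
- V → Delta plays A0 (best of 14, 13, 13, 4, 6); Echo gets 1.
- W → Delta plays A0 (best of 15, 11, 4, 7, 8); Echo gets 9.
- X → Delta plays A4 (best of 4, 9, 3, 4, 14); Echo gets 10.
- Y → Delta plays A3 (best of 7, 1, 8, 14, 11); Echo gets 12.
- Z → Delta plays A4 (best of 6, 12, 3, 11, 14); Echo gets 5.
Maximizing over 1, 9, 10, 12, 5, Echo chooses Y. Subgame-perfect outcome: (A3, Y) with payoffs (14, 12).
Under simultaneous play:
Delta's best replies: V→A0; W→A0; X→A4; Y→A3; Z→A4.
Echo's best replies: A0→Z; A1→Z; A2→Z; A3→W; A4→X.
The unique mutual best reply is (A4, X), giving (14, 10).
Sequential outcome (A3, Y) differs from the Nash profile (A4, X).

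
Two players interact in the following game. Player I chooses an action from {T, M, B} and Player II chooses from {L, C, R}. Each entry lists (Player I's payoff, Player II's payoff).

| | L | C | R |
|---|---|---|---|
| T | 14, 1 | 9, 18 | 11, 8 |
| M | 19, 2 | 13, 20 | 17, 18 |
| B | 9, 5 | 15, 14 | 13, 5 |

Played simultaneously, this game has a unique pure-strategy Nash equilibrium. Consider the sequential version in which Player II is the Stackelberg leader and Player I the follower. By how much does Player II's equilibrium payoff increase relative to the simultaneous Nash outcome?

4

Backward induction with Player II moving first.
- L → Player I plays M (best of 14, 19, 9); Player II gets 2.
- C → Player I plays B (best of 9, 13, 15); Player II gets 14.
- R → Player I plays M (best of 11, 17, 13); Player II gets 18.
Maximizing over 2, 14, 18, Player II chooses R. Subgame-perfect outcome: (M, R) with payoffs (17, 18).
Now find the simultaneous Nash equilibrium.
Player I's best replies: L→M; C→B; R→M.
Player II's best replies: T→C; M→C; B→C.
Only (B, C) has each player best-responding; Nash payoffs (15, 14).
Player II's commitment gain: 18 − 14 = 4.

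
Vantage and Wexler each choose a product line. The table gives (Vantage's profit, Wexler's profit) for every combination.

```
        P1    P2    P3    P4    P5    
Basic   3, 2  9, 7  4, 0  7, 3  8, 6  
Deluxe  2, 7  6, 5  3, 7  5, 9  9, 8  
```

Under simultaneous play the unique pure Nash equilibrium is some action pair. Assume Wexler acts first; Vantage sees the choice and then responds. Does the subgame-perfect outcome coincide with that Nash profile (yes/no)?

Work backward from Vantage's decision.
- P1: Vantage compares 3, 2 and picks Basic; Wexler would get 2.
- P2: Vantage compares 9, 6 and picks Basic; Wexler would get 7.
- P3: Vantage compares 4, 3 and picks Basic; Wexler would get 0.
- P4: Vantage compares 7, 5 and picks Basic; Wexler would get 3.
- P5: Vantage compares 8, 9 and picks Deluxe; Wexler would get 8.
Among 2, 7, 0, 3, 8, the best is 8 at P5. Subgame-perfect outcome: (Deluxe, P5) with payoffs (9, 8).
Now find the simultaneous Nash equilibrium.
Vantage's best replies: P1→Basic; P2→Basic; P3→Basic; P4→Basic; P5→Deluxe.
Wexler's best replies: Basic→P2; Deluxe→P4.
Only (Basic, P2) has each player best-responding; Nash payoffs (9, 7).
Sequential outcome (Deluxe, P5) differs from the Nash profile (Basic, P2).

no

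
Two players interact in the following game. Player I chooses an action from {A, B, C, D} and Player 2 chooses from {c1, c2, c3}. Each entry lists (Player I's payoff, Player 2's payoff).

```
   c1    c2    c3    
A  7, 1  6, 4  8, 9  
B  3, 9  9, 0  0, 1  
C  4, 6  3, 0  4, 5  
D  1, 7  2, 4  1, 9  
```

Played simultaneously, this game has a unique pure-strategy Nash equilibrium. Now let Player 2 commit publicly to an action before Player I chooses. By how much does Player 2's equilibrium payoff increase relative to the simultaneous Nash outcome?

Player I best-responds to each possible Player 2 move:
- c1: BR = A, leader payoff 1.
- c2: BR = B, leader payoff 0.
- c3: BR = A, leader payoff 9.
Among 1, 0, 9, the best is 9 at c3. Subgame-perfect outcome: (A, c3) with payoffs (8, 9).
Now find the simultaneous Nash equilibrium.
Player I's best replies: c1→A; c2→B; c3→A.
Player 2's best replies: A→c3; B→c1; C→c1; D→c3.
The unique mutual best reply is (A, c3), giving (8, 9).
Player 2's commitment gain: 9 − 9 = 0.

0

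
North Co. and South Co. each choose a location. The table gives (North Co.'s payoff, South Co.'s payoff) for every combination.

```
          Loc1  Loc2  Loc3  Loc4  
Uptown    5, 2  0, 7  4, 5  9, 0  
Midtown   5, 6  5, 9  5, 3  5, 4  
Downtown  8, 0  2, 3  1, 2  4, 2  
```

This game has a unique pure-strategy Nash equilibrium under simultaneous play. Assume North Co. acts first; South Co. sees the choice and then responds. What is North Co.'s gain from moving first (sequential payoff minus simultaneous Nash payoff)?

Solve by backward induction (North Co. leads).
- Uptown: South Co. compares 2, 7, 5, 0 and picks Loc2; North Co. would get 0.
- Midtown: South Co. compares 6, 9, 3, 4 and picks Loc2; North Co. would get 5.
- Downtown: South Co. compares 0, 3, 2, 2 and picks Loc2; North Co. would get 2.
North Co.'s induced payoffs are 0, 5, 2, so North Co. commits to Midtown. Subgame-perfect outcome: (Midtown, Loc2) with payoffs (5, 9).
Now find the simultaneous Nash equilibrium.
North Co.'s best replies: Loc1→Downtown; Loc2→Midtown; Loc3→Midtown; Loc4→Uptown.
South Co.'s best replies: Uptown→Loc2; Midtown→Loc2; Downtown→Loc2.
Only (Midtown, Loc2) has each player best-responding; Nash payoffs (5, 9).
North Co.'s commitment gain: 5 − 5 = 0.

0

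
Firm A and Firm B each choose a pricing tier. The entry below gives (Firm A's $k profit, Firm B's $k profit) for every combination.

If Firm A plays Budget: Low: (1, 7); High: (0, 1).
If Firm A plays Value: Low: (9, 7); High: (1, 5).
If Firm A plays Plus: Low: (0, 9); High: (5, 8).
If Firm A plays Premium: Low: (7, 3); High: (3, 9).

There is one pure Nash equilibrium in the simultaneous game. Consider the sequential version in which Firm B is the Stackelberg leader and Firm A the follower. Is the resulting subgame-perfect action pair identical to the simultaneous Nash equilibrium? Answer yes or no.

no

Backward induction with Firm B moving first.
- Low → Firm A plays Value (best of 1, 9, 0, 7); Firm B gets 7.
- High → Firm A plays Plus (best of 0, 1, 5, 3); Firm B gets 8.
Firm B's induced payoffs are 7, 8, so Firm B commits to High. Subgame-perfect outcome: (Plus, High) with payoffs (5, 8).
Now find the simultaneous Nash equilibrium.
Firm A's best replies: Low→Value; High→Plus.
Firm B's best replies: Budget→Low; Value→Low; Plus→Low; Premium→High.
The unique mutual best reply is (Value, Low), giving (9, 7).
Sequential outcome (Plus, High) differs from the Nash profile (Value, Low).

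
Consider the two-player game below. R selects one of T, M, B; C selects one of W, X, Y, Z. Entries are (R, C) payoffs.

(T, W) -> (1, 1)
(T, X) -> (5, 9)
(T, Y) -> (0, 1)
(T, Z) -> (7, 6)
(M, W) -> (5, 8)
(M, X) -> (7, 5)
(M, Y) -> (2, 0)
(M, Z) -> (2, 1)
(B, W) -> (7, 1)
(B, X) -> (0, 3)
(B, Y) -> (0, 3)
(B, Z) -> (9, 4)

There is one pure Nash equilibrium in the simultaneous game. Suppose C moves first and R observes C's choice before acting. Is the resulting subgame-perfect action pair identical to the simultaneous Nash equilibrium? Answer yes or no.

Work backward from R's decision.
- W: R compares 1, 5, 7 and picks B; C would get 1.
- X: R compares 5, 7, 0 and picks M; C would get 5.
- Y: R compares 0, 2, 0 and picks M; C would get 0.
- Z: R compares 7, 2, 9 and picks B; C would get 4.
Among 1, 5, 0, 4, the best is 5 at X. Subgame-perfect outcome: (M, X) with payoffs (7, 5).
For the simultaneous game, intersect best replies.
R's best replies: W→B; X→M; Y→M; Z→B.
C's best replies: T→X; M→W; B→Z.
The unique mutual best reply is (B, Z), giving (9, 4).
Sequential outcome (M, X) differs from the Nash profile (B, Z).

no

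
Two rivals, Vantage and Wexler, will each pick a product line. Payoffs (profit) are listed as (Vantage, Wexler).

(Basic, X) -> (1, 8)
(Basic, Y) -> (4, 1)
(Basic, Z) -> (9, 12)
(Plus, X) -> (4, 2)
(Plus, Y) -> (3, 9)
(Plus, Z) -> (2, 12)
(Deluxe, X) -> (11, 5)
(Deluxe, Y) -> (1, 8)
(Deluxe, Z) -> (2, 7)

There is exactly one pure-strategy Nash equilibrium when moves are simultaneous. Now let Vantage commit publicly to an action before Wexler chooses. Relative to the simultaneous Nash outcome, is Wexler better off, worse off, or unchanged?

Work backward from Wexler's decision.
- Basic: Wexler compares 8, 1, 12 and picks Z; Vantage would get 9.
- Plus: Wexler compares 2, 9, 12 and picks Z; Vantage would get 2.
- Deluxe: Wexler compares 5, 8, 7 and picks Y; Vantage would get 1.
Among 9, 2, 1, the best is 9 at Basic. Subgame-perfect outcome: (Basic, Z) with payoffs (9, 12).
Under simultaneous play:
Vantage's best replies: X→Deluxe; Y→Basic; Z→Basic.
Wexler's best replies: Basic→Z; Plus→Z; Deluxe→Y.
Only (Basic, Z) has each player best-responding; Nash payoffs (9, 12).
Wexler earns 12 sequentially versus 12 at the Nash outcome: unchanged.

unchanged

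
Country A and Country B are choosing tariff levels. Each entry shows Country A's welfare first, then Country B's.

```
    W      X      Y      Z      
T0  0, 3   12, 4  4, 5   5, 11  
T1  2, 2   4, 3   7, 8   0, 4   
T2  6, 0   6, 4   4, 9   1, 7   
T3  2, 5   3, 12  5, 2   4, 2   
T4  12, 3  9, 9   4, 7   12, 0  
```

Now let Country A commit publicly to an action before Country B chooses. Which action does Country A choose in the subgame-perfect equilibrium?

T4

Solve by backward induction (Country A leads).
- T0 → Country B plays Z (best of 3, 4, 5, 11); Country A gets 5.
- T1 → Country B plays Y (best of 2, 3, 8, 4); Country A gets 7.
- T2 → Country B plays Y (best of 0, 4, 9, 7); Country A gets 4.
- T3 → Country B plays X (best of 5, 12, 2, 2); Country A gets 3.
- T4 → Country B plays X (best of 3, 9, 7, 0); Country A gets 9.
Among 5, 7, 4, 3, 9, the best is 9 at T4. Subgame-perfect outcome: (T4, X) with payoffs (9, 9).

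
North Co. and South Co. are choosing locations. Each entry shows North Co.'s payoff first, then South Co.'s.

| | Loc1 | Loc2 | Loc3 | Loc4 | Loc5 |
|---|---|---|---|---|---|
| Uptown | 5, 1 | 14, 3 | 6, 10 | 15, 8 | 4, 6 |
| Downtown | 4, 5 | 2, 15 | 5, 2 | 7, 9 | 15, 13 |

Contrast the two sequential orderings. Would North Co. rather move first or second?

second

If North Co. leads: South Co.'s best replies are Uptown→Loc3, Downtown→Loc2; North Co.'s induced payoffs 6, 2; outcome (Uptown, Loc3), payoffs (6, 10).
If South Co. leads: North Co.'s best replies are Loc1→Uptown, Loc2→Uptown, Loc3→Uptown, Loc4→Uptown, Loc5→Downtown; South Co.'s induced payoffs 1, 3, 10, 8, 13; outcome (Downtown, Loc5), payoffs (15, 13).
North Co. gets 6 moving first and 15 moving second, so North Co. prefers to move second.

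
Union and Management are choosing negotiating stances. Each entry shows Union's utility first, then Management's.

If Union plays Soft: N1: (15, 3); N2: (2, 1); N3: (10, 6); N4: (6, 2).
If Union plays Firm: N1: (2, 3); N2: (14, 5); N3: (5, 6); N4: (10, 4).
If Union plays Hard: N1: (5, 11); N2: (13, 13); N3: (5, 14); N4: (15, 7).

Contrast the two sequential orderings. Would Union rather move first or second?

If Union leads: Management's best replies are Soft→N3, Firm→N3, Hard→N3; Union's induced payoffs 10, 5, 5; outcome (Soft, N3), payoffs (10, 6).
If Management leads: Union's best replies are N1→Soft, N2→Firm, N3→Soft, N4→Hard; Management's induced payoffs 3, 5, 6, 7; outcome (Hard, N4), payoffs (15, 7).
Union gets 10 moving first and 15 moving second, so Union prefers to move second.

second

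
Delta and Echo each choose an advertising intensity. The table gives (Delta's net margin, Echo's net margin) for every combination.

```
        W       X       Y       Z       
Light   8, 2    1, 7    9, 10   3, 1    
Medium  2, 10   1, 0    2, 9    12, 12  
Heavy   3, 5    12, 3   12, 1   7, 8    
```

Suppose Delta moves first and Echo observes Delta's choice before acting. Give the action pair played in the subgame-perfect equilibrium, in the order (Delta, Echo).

(Medium, Z)

Echo best-responds to each possible Delta move:
- Light: Echo compares 2, 7, 10, 1 and picks Y; Delta would get 9.
- Medium: Echo compares 10, 0, 9, 12 and picks Z; Delta would get 12.
- Heavy: Echo compares 5, 3, 1, 8 and picks Z; Delta would get 7.
Delta's induced payoffs are 9, 12, 7, so Delta commits to Medium. Subgame-perfect outcome: (Medium, Z) with payoffs (12, 12).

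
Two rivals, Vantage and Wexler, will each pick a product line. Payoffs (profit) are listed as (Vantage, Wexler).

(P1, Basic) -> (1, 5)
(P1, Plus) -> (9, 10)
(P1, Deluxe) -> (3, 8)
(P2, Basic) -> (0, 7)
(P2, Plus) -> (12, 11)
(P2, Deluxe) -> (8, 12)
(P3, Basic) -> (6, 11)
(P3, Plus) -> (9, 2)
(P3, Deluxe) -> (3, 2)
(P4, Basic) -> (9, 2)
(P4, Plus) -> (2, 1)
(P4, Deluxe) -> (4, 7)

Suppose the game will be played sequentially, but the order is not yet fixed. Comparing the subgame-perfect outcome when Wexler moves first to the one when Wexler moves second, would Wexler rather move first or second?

If Vantage leads: Wexler's best replies are P1→Plus, P2→Deluxe, P3→Basic, P4→Deluxe; Vantage's induced payoffs 9, 8, 6, 4; outcome (P1, Plus), payoffs (9, 10).
If Wexler leads: Vantage's best replies are Basic→P4, Plus→P2, Deluxe→P2; Wexler's induced payoffs 2, 11, 12; outcome (P2, Deluxe), payoffs (8, 12).
Wexler gets 12 moving first and 10 moving second, so Wexler prefers to move first.

first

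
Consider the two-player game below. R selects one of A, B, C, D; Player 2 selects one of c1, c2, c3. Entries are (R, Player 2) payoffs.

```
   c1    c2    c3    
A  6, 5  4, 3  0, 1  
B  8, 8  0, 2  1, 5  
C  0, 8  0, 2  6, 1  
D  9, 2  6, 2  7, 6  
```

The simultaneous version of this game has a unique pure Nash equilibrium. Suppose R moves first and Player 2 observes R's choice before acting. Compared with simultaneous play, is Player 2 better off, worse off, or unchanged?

Solve by backward induction (R leads).
- A → Player 2 plays c1 (best of 5, 3, 1); R gets 6.
- B → Player 2 plays c1 (best of 8, 2, 5); R gets 8.
- C → Player 2 plays c1 (best of 8, 2, 1); R gets 0.
- D → Player 2 plays c3 (best of 2, 2, 6); R gets 7.
Among 6, 8, 0, 7, the best is 8 at B. Subgame-perfect outcome: (B, c1) with payoffs (8, 8).
For the simultaneous game, intersect best replies.
R's best replies: c1→D; c2→D; c3→D.
Player 2's best replies: A→c1; B→c1; C→c1; D→c3.
Only (D, c3) has each player best-responding; Nash payoffs (7, 6).
Player 2 earns 8 sequentially versus 6 at the Nash outcome: better off.

better off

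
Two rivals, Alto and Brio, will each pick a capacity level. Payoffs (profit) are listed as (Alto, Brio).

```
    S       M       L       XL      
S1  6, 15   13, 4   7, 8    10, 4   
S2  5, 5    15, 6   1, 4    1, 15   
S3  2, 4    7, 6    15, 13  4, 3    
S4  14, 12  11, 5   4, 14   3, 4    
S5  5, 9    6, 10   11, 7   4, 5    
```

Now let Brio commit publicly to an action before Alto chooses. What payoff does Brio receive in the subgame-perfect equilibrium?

Work backward from Alto's decision.
- S: Alto compares 6, 5, 2, 14, 5 and picks S4; Brio would get 12.
- M: Alto compares 13, 15, 7, 11, 6 and picks S2; Brio would get 6.
- L: Alto compares 7, 1, 15, 4, 11 and picks S3; Brio would get 13.
- XL: Alto compares 10, 1, 4, 3, 4 and picks S1; Brio would get 4.
Brio's induced payoffs are 12, 6, 13, 4, so Brio commits to L. Subgame-perfect outcome: (S3, L) with payoffs (15, 13).

13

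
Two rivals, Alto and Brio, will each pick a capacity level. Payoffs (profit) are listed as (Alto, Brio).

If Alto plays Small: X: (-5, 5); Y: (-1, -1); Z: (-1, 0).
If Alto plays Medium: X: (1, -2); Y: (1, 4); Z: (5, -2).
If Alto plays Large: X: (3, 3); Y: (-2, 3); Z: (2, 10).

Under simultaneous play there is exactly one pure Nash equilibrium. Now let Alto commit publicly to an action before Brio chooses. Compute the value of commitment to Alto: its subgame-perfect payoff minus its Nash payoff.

1

Backward induction with Alto moving first.
- Small: Brio compares 5, -1, 0 and picks X; Alto would get -5.
- Medium: Brio compares -2, 4, -2 and picks Y; Alto would get 1.
- Large: Brio compares 3, 3, 10 and picks Z; Alto would get 2.
Alto's induced payoffs are -5, 1, 2, so Alto commits to Large. Subgame-perfect outcome: (Large, Z) with payoffs (2, 10).
For the simultaneous game, intersect best replies.
Alto's best replies: X→Large; Y→Medium; Z→Medium.
Brio's best replies: Small→X; Medium→Y; Large→Z.
Only (Medium, Y) has each player best-responding; Nash payoffs (1, 4).
Alto's commitment gain: 2 − 1 = 1.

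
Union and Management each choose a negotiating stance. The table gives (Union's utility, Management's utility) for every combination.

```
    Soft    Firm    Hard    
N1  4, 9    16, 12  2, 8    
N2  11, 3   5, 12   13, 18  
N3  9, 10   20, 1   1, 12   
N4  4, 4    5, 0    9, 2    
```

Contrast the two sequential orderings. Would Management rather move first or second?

If Union leads: Management's best replies are N1→Firm, N2→Hard, N3→Hard, N4→Soft; Union's induced payoffs 16, 13, 1, 4; outcome (N1, Firm), payoffs (16, 12).
If Management leads: Union's best replies are Soft→N2, Firm→N3, Hard→N2; Management's induced payoffs 3, 1, 18; outcome (N2, Hard), payoffs (13, 18).
Management gets 18 moving first and 12 moving second, so Management prefers to move first.

first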